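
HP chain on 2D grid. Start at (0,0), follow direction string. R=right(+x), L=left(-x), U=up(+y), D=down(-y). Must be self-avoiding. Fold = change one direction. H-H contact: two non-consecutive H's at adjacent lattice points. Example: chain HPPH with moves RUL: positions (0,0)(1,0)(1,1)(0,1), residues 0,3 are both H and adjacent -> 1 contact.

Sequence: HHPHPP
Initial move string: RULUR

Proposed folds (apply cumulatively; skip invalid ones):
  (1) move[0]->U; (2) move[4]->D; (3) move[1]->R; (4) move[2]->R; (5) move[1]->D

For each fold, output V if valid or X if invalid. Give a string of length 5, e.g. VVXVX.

Initial: RULUR -> [(0, 0), (1, 0), (1, 1), (0, 1), (0, 2), (1, 2)]
Fold 1: move[0]->U => UULUR VALID
Fold 2: move[4]->D => UULUD INVALID (collision), skipped
Fold 3: move[1]->R => URLUR INVALID (collision), skipped
Fold 4: move[2]->R => UURUR VALID
Fold 5: move[1]->D => UDRUR INVALID (collision), skipped

Answer: VXXVX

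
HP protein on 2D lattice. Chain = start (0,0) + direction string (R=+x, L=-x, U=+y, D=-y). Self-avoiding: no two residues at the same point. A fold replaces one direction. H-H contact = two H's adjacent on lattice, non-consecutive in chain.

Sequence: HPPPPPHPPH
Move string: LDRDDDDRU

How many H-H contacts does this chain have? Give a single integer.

Answer: 1

Derivation:
Positions: [(0, 0), (-1, 0), (-1, -1), (0, -1), (0, -2), (0, -3), (0, -4), (0, -5), (1, -5), (1, -4)]
H-H contact: residue 6 @(0,-4) - residue 9 @(1, -4)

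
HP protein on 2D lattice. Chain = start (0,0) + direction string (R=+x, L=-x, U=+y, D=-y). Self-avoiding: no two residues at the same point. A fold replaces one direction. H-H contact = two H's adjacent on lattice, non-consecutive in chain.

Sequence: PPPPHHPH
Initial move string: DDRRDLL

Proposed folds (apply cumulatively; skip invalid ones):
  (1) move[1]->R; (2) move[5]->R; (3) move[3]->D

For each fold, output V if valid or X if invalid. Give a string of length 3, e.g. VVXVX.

Answer: VXV

Derivation:
Initial: DDRRDLL -> [(0, 0), (0, -1), (0, -2), (1, -2), (2, -2), (2, -3), (1, -3), (0, -3)]
Fold 1: move[1]->R => DRRRDLL VALID
Fold 2: move[5]->R => DRRRDRL INVALID (collision), skipped
Fold 3: move[3]->D => DRRDDLL VALID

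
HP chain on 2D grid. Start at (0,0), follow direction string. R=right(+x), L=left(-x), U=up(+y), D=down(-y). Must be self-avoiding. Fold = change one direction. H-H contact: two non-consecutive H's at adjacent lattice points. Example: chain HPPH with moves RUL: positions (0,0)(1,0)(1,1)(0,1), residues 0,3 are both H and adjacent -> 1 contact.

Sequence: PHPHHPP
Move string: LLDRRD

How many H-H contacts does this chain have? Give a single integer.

Positions: [(0, 0), (-1, 0), (-2, 0), (-2, -1), (-1, -1), (0, -1), (0, -2)]
H-H contact: residue 1 @(-1,0) - residue 4 @(-1, -1)

Answer: 1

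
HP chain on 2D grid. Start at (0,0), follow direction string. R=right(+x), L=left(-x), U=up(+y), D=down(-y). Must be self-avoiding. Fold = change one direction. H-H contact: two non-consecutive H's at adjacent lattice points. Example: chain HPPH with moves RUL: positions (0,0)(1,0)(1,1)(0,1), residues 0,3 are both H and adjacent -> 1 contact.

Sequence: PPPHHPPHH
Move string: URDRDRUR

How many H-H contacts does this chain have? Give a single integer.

Answer: 1

Derivation:
Positions: [(0, 0), (0, 1), (1, 1), (1, 0), (2, 0), (2, -1), (3, -1), (3, 0), (4, 0)]
H-H contact: residue 4 @(2,0) - residue 7 @(3, 0)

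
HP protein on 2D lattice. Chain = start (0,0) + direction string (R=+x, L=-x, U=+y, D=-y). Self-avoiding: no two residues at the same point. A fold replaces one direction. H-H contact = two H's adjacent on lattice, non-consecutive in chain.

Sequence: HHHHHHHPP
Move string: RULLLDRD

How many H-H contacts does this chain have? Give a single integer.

Answer: 1

Derivation:
Positions: [(0, 0), (1, 0), (1, 1), (0, 1), (-1, 1), (-2, 1), (-2, 0), (-1, 0), (-1, -1)]
H-H contact: residue 0 @(0,0) - residue 3 @(0, 1)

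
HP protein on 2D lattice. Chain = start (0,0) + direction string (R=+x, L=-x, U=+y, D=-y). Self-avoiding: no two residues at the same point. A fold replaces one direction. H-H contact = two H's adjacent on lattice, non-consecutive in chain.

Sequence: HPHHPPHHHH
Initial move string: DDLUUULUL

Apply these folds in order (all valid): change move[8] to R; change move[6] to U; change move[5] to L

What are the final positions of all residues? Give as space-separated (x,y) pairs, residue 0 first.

Initial moves: DDLUUULUL
Fold: move[8]->R => DDLUUULUR (positions: [(0, 0), (0, -1), (0, -2), (-1, -2), (-1, -1), (-1, 0), (-1, 1), (-2, 1), (-2, 2), (-1, 2)])
Fold: move[6]->U => DDLUUUUUR (positions: [(0, 0), (0, -1), (0, -2), (-1, -2), (-1, -1), (-1, 0), (-1, 1), (-1, 2), (-1, 3), (0, 3)])
Fold: move[5]->L => DDLUULUUR (positions: [(0, 0), (0, -1), (0, -2), (-1, -2), (-1, -1), (-1, 0), (-2, 0), (-2, 1), (-2, 2), (-1, 2)])

Answer: (0,0) (0,-1) (0,-2) (-1,-2) (-1,-1) (-1,0) (-2,0) (-2,1) (-2,2) (-1,2)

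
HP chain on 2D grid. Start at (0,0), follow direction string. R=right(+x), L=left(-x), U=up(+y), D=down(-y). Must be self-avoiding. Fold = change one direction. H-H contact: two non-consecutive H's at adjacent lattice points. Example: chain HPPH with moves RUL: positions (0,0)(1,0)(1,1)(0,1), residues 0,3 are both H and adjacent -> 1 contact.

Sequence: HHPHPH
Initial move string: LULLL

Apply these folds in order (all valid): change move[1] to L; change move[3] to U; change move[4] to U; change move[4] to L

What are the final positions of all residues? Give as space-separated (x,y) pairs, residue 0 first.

Initial moves: LULLL
Fold: move[1]->L => LLLLL (positions: [(0, 0), (-1, 0), (-2, 0), (-3, 0), (-4, 0), (-5, 0)])
Fold: move[3]->U => LLLUL (positions: [(0, 0), (-1, 0), (-2, 0), (-3, 0), (-3, 1), (-4, 1)])
Fold: move[4]->U => LLLUU (positions: [(0, 0), (-1, 0), (-2, 0), (-3, 0), (-3, 1), (-3, 2)])
Fold: move[4]->L => LLLUL (positions: [(0, 0), (-1, 0), (-2, 0), (-3, 0), (-3, 1), (-4, 1)])

Answer: (0,0) (-1,0) (-2,0) (-3,0) (-3,1) (-4,1)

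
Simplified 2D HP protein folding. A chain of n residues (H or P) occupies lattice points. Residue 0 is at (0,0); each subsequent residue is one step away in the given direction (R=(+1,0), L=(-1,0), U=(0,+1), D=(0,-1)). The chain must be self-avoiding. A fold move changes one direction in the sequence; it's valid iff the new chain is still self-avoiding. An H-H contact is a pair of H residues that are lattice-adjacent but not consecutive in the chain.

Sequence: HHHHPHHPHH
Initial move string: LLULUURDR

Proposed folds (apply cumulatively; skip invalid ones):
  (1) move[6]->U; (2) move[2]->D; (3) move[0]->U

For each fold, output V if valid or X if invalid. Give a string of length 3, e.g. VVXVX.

Answer: XXV

Derivation:
Initial: LLULUURDR -> [(0, 0), (-1, 0), (-2, 0), (-2, 1), (-3, 1), (-3, 2), (-3, 3), (-2, 3), (-2, 2), (-1, 2)]
Fold 1: move[6]->U => LLULUUUDR INVALID (collision), skipped
Fold 2: move[2]->D => LLDLUURDR INVALID (collision), skipped
Fold 3: move[0]->U => ULULUURDR VALID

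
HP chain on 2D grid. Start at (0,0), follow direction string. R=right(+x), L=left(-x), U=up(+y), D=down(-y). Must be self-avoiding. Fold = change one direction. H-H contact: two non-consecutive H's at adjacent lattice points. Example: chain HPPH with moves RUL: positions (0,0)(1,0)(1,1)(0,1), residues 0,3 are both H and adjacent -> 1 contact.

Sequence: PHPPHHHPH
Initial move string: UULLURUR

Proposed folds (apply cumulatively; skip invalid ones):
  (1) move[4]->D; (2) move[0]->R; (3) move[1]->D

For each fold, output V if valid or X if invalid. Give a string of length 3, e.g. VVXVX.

Initial: UULLURUR -> [(0, 0), (0, 1), (0, 2), (-1, 2), (-2, 2), (-2, 3), (-1, 3), (-1, 4), (0, 4)]
Fold 1: move[4]->D => UULLDRUR INVALID (collision), skipped
Fold 2: move[0]->R => RULLURUR VALID
Fold 3: move[1]->D => RDLLURUR INVALID (collision), skipped

Answer: XVX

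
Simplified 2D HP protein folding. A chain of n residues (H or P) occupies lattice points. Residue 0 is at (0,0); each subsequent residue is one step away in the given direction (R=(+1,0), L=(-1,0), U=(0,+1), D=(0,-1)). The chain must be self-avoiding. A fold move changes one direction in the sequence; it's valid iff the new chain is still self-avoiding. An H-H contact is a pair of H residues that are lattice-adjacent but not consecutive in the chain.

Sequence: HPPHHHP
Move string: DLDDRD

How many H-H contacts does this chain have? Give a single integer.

Answer: 0

Derivation:
Positions: [(0, 0), (0, -1), (-1, -1), (-1, -2), (-1, -3), (0, -3), (0, -4)]
No H-H contacts found.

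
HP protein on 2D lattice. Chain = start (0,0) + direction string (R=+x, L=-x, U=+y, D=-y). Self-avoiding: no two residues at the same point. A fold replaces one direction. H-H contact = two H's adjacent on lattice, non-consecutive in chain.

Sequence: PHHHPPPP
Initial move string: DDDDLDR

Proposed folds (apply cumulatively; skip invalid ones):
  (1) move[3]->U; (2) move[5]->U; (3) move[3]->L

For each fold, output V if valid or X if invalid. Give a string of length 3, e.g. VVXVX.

Initial: DDDDLDR -> [(0, 0), (0, -1), (0, -2), (0, -3), (0, -4), (-1, -4), (-1, -5), (0, -5)]
Fold 1: move[3]->U => DDDULDR INVALID (collision), skipped
Fold 2: move[5]->U => DDDDLUR INVALID (collision), skipped
Fold 3: move[3]->L => DDDLLDR VALID

Answer: XXV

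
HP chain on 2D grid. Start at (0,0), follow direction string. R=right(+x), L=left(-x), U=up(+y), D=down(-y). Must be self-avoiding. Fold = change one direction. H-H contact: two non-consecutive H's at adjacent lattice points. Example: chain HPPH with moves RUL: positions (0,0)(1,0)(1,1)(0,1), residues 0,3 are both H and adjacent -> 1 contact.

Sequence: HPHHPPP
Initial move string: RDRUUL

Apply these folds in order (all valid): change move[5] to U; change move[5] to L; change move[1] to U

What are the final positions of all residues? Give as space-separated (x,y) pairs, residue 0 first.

Answer: (0,0) (1,0) (1,1) (2,1) (2,2) (2,3) (1,3)

Derivation:
Initial moves: RDRUUL
Fold: move[5]->U => RDRUUU (positions: [(0, 0), (1, 0), (1, -1), (2, -1), (2, 0), (2, 1), (2, 2)])
Fold: move[5]->L => RDRUUL (positions: [(0, 0), (1, 0), (1, -1), (2, -1), (2, 0), (2, 1), (1, 1)])
Fold: move[1]->U => RURUUL (positions: [(0, 0), (1, 0), (1, 1), (2, 1), (2, 2), (2, 3), (1, 3)])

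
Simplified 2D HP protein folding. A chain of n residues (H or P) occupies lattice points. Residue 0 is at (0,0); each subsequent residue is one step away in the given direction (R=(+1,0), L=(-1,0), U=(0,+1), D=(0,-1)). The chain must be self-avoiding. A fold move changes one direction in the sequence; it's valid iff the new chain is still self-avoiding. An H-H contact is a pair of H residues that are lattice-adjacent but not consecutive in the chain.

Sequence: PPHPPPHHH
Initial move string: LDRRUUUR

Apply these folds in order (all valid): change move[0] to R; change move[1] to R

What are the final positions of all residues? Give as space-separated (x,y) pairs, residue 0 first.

Initial moves: LDRRUUUR
Fold: move[0]->R => RDRRUUUR (positions: [(0, 0), (1, 0), (1, -1), (2, -1), (3, -1), (3, 0), (3, 1), (3, 2), (4, 2)])
Fold: move[1]->R => RRRRUUUR (positions: [(0, 0), (1, 0), (2, 0), (3, 0), (4, 0), (4, 1), (4, 2), (4, 3), (5, 3)])

Answer: (0,0) (1,0) (2,0) (3,0) (4,0) (4,1) (4,2) (4,3) (5,3)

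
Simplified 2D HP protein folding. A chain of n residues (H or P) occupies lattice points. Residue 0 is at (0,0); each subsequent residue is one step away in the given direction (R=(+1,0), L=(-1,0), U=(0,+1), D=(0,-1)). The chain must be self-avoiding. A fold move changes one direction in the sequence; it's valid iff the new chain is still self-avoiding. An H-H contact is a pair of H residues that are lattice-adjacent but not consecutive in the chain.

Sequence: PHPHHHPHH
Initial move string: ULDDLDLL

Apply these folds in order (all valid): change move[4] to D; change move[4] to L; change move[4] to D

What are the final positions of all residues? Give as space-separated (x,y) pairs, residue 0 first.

Answer: (0,0) (0,1) (-1,1) (-1,0) (-1,-1) (-1,-2) (-1,-3) (-2,-3) (-3,-3)

Derivation:
Initial moves: ULDDLDLL
Fold: move[4]->D => ULDDDDLL (positions: [(0, 0), (0, 1), (-1, 1), (-1, 0), (-1, -1), (-1, -2), (-1, -3), (-2, -3), (-3, -3)])
Fold: move[4]->L => ULDDLDLL (positions: [(0, 0), (0, 1), (-1, 1), (-1, 0), (-1, -1), (-2, -1), (-2, -2), (-3, -2), (-4, -2)])
Fold: move[4]->D => ULDDDDLL (positions: [(0, 0), (0, 1), (-1, 1), (-1, 0), (-1, -1), (-1, -2), (-1, -3), (-2, -3), (-3, -3)])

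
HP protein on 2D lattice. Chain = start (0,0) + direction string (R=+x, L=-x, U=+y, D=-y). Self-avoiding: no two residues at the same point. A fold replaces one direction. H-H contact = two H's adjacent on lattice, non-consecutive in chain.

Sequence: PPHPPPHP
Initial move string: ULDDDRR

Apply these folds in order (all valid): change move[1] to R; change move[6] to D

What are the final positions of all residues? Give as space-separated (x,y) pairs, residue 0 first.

Answer: (0,0) (0,1) (1,1) (1,0) (1,-1) (1,-2) (2,-2) (2,-3)

Derivation:
Initial moves: ULDDDRR
Fold: move[1]->R => URDDDRR (positions: [(0, 0), (0, 1), (1, 1), (1, 0), (1, -1), (1, -2), (2, -2), (3, -2)])
Fold: move[6]->D => URDDDRD (positions: [(0, 0), (0, 1), (1, 1), (1, 0), (1, -1), (1, -2), (2, -2), (2, -3)])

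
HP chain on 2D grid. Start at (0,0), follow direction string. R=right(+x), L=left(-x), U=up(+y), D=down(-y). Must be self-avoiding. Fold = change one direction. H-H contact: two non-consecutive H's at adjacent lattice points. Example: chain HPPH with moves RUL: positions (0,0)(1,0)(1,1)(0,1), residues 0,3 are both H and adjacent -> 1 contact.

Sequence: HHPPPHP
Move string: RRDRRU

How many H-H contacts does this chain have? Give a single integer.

Answer: 0

Derivation:
Positions: [(0, 0), (1, 0), (2, 0), (2, -1), (3, -1), (4, -1), (4, 0)]
No H-H contacts found.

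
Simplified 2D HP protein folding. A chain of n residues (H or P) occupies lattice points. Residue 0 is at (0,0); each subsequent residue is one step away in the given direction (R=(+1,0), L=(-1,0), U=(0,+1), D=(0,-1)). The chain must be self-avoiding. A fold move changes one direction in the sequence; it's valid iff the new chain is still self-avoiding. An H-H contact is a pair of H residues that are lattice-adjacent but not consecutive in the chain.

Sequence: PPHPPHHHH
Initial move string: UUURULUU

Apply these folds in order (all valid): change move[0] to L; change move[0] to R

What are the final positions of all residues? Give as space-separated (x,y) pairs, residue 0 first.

Initial moves: UUURULUU
Fold: move[0]->L => LUURULUU (positions: [(0, 0), (-1, 0), (-1, 1), (-1, 2), (0, 2), (0, 3), (-1, 3), (-1, 4), (-1, 5)])
Fold: move[0]->R => RUURULUU (positions: [(0, 0), (1, 0), (1, 1), (1, 2), (2, 2), (2, 3), (1, 3), (1, 4), (1, 5)])

Answer: (0,0) (1,0) (1,1) (1,2) (2,2) (2,3) (1,3) (1,4) (1,5)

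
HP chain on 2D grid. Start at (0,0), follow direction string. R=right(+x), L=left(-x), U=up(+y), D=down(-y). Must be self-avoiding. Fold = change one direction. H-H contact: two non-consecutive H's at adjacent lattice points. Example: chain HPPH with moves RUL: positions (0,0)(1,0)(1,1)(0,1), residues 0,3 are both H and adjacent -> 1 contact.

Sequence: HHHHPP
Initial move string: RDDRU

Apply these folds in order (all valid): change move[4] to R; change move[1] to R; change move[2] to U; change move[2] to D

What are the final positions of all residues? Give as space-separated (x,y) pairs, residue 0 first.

Answer: (0,0) (1,0) (2,0) (2,-1) (3,-1) (4,-1)

Derivation:
Initial moves: RDDRU
Fold: move[4]->R => RDDRR (positions: [(0, 0), (1, 0), (1, -1), (1, -2), (2, -2), (3, -2)])
Fold: move[1]->R => RRDRR (positions: [(0, 0), (1, 0), (2, 0), (2, -1), (3, -1), (4, -1)])
Fold: move[2]->U => RRURR (positions: [(0, 0), (1, 0), (2, 0), (2, 1), (3, 1), (4, 1)])
Fold: move[2]->D => RRDRR (positions: [(0, 0), (1, 0), (2, 0), (2, -1), (3, -1), (4, -1)])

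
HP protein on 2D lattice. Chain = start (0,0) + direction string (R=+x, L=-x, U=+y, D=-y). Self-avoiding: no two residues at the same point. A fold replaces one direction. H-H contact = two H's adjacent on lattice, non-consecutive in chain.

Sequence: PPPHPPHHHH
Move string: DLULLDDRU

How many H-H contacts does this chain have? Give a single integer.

Positions: [(0, 0), (0, -1), (-1, -1), (-1, 0), (-2, 0), (-3, 0), (-3, -1), (-3, -2), (-2, -2), (-2, -1)]
H-H contact: residue 6 @(-3,-1) - residue 9 @(-2, -1)

Answer: 1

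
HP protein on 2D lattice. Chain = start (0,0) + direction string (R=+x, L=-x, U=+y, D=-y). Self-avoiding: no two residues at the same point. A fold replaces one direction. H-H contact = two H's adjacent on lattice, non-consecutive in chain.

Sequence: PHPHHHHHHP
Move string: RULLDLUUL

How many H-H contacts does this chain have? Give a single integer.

Positions: [(0, 0), (1, 0), (1, 1), (0, 1), (-1, 1), (-1, 0), (-2, 0), (-2, 1), (-2, 2), (-3, 2)]
H-H contact: residue 4 @(-1,1) - residue 7 @(-2, 1)

Answer: 1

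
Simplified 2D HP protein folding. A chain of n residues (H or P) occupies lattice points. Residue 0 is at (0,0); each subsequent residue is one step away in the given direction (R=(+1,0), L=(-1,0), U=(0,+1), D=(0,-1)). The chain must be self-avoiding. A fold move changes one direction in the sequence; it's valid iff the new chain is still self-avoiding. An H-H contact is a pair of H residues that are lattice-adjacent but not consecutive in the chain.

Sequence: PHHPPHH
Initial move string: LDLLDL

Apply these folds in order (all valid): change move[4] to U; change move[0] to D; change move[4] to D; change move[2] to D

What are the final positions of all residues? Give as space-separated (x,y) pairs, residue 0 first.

Initial moves: LDLLDL
Fold: move[4]->U => LDLLUL (positions: [(0, 0), (-1, 0), (-1, -1), (-2, -1), (-3, -1), (-3, 0), (-4, 0)])
Fold: move[0]->D => DDLLUL (positions: [(0, 0), (0, -1), (0, -2), (-1, -2), (-2, -2), (-2, -1), (-3, -1)])
Fold: move[4]->D => DDLLDL (positions: [(0, 0), (0, -1), (0, -2), (-1, -2), (-2, -2), (-2, -3), (-3, -3)])
Fold: move[2]->D => DDDLDL (positions: [(0, 0), (0, -1), (0, -2), (0, -3), (-1, -3), (-1, -4), (-2, -4)])

Answer: (0,0) (0,-1) (0,-2) (0,-3) (-1,-3) (-1,-4) (-2,-4)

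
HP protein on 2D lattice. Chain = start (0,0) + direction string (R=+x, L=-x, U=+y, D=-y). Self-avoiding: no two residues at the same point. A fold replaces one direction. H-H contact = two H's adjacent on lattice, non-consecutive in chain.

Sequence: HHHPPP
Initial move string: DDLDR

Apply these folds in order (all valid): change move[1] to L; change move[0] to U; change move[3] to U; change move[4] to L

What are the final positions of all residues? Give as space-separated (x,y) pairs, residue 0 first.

Answer: (0,0) (0,1) (-1,1) (-2,1) (-2,2) (-3,2)

Derivation:
Initial moves: DDLDR
Fold: move[1]->L => DLLDR (positions: [(0, 0), (0, -1), (-1, -1), (-2, -1), (-2, -2), (-1, -2)])
Fold: move[0]->U => ULLDR (positions: [(0, 0), (0, 1), (-1, 1), (-2, 1), (-2, 0), (-1, 0)])
Fold: move[3]->U => ULLUR (positions: [(0, 0), (0, 1), (-1, 1), (-2, 1), (-2, 2), (-1, 2)])
Fold: move[4]->L => ULLUL (positions: [(0, 0), (0, 1), (-1, 1), (-2, 1), (-2, 2), (-3, 2)])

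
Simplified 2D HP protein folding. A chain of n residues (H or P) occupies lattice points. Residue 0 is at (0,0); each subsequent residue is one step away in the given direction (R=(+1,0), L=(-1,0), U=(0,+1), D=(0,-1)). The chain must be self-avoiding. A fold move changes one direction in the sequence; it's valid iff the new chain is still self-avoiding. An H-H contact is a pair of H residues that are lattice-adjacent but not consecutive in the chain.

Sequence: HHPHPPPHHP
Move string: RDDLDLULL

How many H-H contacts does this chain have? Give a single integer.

Positions: [(0, 0), (1, 0), (1, -1), (1, -2), (0, -2), (0, -3), (-1, -3), (-1, -2), (-2, -2), (-3, -2)]
No H-H contacts found.

Answer: 0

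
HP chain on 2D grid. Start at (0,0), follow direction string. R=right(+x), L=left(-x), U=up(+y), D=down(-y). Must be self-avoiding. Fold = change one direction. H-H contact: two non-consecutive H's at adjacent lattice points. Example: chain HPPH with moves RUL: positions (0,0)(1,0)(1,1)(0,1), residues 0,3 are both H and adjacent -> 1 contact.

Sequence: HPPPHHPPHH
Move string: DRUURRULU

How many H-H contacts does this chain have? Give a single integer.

Positions: [(0, 0), (0, -1), (1, -1), (1, 0), (1, 1), (2, 1), (3, 1), (3, 2), (2, 2), (2, 3)]
H-H contact: residue 5 @(2,1) - residue 8 @(2, 2)

Answer: 1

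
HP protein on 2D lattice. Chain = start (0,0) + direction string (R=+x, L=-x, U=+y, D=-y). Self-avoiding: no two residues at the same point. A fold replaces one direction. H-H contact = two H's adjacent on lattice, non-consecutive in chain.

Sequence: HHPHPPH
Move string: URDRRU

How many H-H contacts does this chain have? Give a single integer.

Positions: [(0, 0), (0, 1), (1, 1), (1, 0), (2, 0), (3, 0), (3, 1)]
H-H contact: residue 0 @(0,0) - residue 3 @(1, 0)

Answer: 1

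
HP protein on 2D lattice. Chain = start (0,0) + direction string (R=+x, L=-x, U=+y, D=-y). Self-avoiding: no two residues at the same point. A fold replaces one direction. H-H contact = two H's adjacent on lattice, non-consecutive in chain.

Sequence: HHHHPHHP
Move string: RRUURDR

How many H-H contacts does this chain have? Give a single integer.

Answer: 1

Derivation:
Positions: [(0, 0), (1, 0), (2, 0), (2, 1), (2, 2), (3, 2), (3, 1), (4, 1)]
H-H contact: residue 3 @(2,1) - residue 6 @(3, 1)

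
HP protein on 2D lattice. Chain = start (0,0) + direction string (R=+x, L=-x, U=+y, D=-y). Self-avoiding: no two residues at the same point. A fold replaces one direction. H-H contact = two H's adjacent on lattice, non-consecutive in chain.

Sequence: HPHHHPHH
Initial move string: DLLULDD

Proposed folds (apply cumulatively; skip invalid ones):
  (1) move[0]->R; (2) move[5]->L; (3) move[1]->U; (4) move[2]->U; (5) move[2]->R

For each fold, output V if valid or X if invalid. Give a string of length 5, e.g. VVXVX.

Initial: DLLULDD -> [(0, 0), (0, -1), (-1, -1), (-2, -1), (-2, 0), (-3, 0), (-3, -1), (-3, -2)]
Fold 1: move[0]->R => RLLULDD INVALID (collision), skipped
Fold 2: move[5]->L => DLLULLD VALID
Fold 3: move[1]->U => DULULLD INVALID (collision), skipped
Fold 4: move[2]->U => DLUULLD VALID
Fold 5: move[2]->R => DLRULLD INVALID (collision), skipped

Answer: XVXVX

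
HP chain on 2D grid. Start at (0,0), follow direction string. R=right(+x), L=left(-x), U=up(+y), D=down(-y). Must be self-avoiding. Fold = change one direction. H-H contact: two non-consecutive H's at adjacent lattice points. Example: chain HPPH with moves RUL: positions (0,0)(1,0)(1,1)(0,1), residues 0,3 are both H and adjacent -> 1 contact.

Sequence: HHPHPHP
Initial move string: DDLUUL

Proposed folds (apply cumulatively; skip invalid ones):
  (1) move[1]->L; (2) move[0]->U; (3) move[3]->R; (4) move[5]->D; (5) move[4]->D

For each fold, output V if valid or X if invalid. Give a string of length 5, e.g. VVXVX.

Initial: DDLUUL -> [(0, 0), (0, -1), (0, -2), (-1, -2), (-1, -1), (-1, 0), (-2, 0)]
Fold 1: move[1]->L => DLLUUL VALID
Fold 2: move[0]->U => ULLUUL VALID
Fold 3: move[3]->R => ULLRUL INVALID (collision), skipped
Fold 4: move[5]->D => ULLUUD INVALID (collision), skipped
Fold 5: move[4]->D => ULLUDL INVALID (collision), skipped

Answer: VVXXX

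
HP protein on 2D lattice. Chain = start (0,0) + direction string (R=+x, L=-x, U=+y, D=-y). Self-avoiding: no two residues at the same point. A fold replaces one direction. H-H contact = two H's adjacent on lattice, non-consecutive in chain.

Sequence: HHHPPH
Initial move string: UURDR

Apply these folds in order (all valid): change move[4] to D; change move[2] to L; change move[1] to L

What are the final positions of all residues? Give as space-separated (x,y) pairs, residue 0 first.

Initial moves: UURDR
Fold: move[4]->D => UURDD (positions: [(0, 0), (0, 1), (0, 2), (1, 2), (1, 1), (1, 0)])
Fold: move[2]->L => UULDD (positions: [(0, 0), (0, 1), (0, 2), (-1, 2), (-1, 1), (-1, 0)])
Fold: move[1]->L => ULLDD (positions: [(0, 0), (0, 1), (-1, 1), (-2, 1), (-2, 0), (-2, -1)])

Answer: (0,0) (0,1) (-1,1) (-2,1) (-2,0) (-2,-1)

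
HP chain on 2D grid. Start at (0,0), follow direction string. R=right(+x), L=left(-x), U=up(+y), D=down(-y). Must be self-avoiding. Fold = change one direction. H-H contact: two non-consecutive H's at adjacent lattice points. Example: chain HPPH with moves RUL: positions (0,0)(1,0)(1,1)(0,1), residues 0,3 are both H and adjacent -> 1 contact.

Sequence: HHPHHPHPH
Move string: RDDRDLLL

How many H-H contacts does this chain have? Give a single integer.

Positions: [(0, 0), (1, 0), (1, -1), (1, -2), (2, -2), (2, -3), (1, -3), (0, -3), (-1, -3)]
H-H contact: residue 3 @(1,-2) - residue 6 @(1, -3)

Answer: 1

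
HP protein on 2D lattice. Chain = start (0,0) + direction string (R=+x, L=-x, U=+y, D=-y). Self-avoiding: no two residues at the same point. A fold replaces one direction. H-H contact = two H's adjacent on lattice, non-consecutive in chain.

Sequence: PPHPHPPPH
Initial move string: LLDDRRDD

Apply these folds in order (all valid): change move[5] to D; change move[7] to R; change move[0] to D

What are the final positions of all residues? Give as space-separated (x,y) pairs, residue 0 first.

Answer: (0,0) (0,-1) (-1,-1) (-1,-2) (-1,-3) (0,-3) (0,-4) (0,-5) (1,-5)

Derivation:
Initial moves: LLDDRRDD
Fold: move[5]->D => LLDDRDDD (positions: [(0, 0), (-1, 0), (-2, 0), (-2, -1), (-2, -2), (-1, -2), (-1, -3), (-1, -4), (-1, -5)])
Fold: move[7]->R => LLDDRDDR (positions: [(0, 0), (-1, 0), (-2, 0), (-2, -1), (-2, -2), (-1, -2), (-1, -3), (-1, -4), (0, -4)])
Fold: move[0]->D => DLDDRDDR (positions: [(0, 0), (0, -1), (-1, -1), (-1, -2), (-1, -3), (0, -3), (0, -4), (0, -5), (1, -5)])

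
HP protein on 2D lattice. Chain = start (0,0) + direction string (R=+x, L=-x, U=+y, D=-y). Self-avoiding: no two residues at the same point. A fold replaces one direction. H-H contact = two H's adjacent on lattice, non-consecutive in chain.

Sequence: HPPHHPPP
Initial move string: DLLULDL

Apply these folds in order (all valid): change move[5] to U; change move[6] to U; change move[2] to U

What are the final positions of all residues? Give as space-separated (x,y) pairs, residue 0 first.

Initial moves: DLLULDL
Fold: move[5]->U => DLLULUL (positions: [(0, 0), (0, -1), (-1, -1), (-2, -1), (-2, 0), (-3, 0), (-3, 1), (-4, 1)])
Fold: move[6]->U => DLLULUU (positions: [(0, 0), (0, -1), (-1, -1), (-2, -1), (-2, 0), (-3, 0), (-3, 1), (-3, 2)])
Fold: move[2]->U => DLUULUU (positions: [(0, 0), (0, -1), (-1, -1), (-1, 0), (-1, 1), (-2, 1), (-2, 2), (-2, 3)])

Answer: (0,0) (0,-1) (-1,-1) (-1,0) (-1,1) (-2,1) (-2,2) (-2,3)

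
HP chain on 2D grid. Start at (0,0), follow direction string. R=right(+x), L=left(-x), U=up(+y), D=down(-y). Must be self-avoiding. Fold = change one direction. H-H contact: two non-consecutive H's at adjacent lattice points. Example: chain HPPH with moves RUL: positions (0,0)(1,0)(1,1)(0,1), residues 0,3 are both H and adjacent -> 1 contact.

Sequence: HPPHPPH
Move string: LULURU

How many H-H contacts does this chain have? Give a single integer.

Positions: [(0, 0), (-1, 0), (-1, 1), (-2, 1), (-2, 2), (-1, 2), (-1, 3)]
No H-H contacts found.

Answer: 0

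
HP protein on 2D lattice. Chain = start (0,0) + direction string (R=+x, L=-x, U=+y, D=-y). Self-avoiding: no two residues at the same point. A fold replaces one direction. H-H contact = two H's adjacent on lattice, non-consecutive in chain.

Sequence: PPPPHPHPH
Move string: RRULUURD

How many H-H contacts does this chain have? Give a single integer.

Answer: 0

Derivation:
Positions: [(0, 0), (1, 0), (2, 0), (2, 1), (1, 1), (1, 2), (1, 3), (2, 3), (2, 2)]
No H-H contacts found.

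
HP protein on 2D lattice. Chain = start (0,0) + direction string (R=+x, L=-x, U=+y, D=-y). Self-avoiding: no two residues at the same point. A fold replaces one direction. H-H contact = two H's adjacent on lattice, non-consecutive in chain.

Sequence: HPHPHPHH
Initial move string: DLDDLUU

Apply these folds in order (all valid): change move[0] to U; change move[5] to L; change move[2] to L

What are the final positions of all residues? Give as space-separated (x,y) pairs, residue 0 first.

Answer: (0,0) (0,1) (-1,1) (-2,1) (-2,0) (-3,0) (-4,0) (-4,1)

Derivation:
Initial moves: DLDDLUU
Fold: move[0]->U => ULDDLUU (positions: [(0, 0), (0, 1), (-1, 1), (-1, 0), (-1, -1), (-2, -1), (-2, 0), (-2, 1)])
Fold: move[5]->L => ULDDLLU (positions: [(0, 0), (0, 1), (-1, 1), (-1, 0), (-1, -1), (-2, -1), (-3, -1), (-3, 0)])
Fold: move[2]->L => ULLDLLU (positions: [(0, 0), (0, 1), (-1, 1), (-2, 1), (-2, 0), (-3, 0), (-4, 0), (-4, 1)])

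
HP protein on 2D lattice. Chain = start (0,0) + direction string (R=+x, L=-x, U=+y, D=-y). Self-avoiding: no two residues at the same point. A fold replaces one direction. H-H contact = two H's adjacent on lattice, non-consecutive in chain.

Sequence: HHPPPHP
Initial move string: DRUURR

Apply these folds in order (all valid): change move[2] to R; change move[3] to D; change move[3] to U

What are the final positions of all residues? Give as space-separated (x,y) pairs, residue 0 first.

Answer: (0,0) (0,-1) (1,-1) (2,-1) (2,0) (3,0) (4,0)

Derivation:
Initial moves: DRUURR
Fold: move[2]->R => DRRURR (positions: [(0, 0), (0, -1), (1, -1), (2, -1), (2, 0), (3, 0), (4, 0)])
Fold: move[3]->D => DRRDRR (positions: [(0, 0), (0, -1), (1, -1), (2, -1), (2, -2), (3, -2), (4, -2)])
Fold: move[3]->U => DRRURR (positions: [(0, 0), (0, -1), (1, -1), (2, -1), (2, 0), (3, 0), (4, 0)])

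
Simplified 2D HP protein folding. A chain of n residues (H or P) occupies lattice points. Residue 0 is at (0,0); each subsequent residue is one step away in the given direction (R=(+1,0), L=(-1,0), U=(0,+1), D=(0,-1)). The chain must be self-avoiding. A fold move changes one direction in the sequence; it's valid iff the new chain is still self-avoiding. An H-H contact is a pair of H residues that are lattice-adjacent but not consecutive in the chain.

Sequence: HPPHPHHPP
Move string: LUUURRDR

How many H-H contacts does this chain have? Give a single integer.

Positions: [(0, 0), (-1, 0), (-1, 1), (-1, 2), (-1, 3), (0, 3), (1, 3), (1, 2), (2, 2)]
No H-H contacts found.

Answer: 0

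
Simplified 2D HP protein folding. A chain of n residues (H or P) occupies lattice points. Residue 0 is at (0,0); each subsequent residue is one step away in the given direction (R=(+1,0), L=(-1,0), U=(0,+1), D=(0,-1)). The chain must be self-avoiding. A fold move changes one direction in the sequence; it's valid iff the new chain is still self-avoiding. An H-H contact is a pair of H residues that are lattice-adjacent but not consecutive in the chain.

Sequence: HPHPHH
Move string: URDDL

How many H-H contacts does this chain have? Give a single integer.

Positions: [(0, 0), (0, 1), (1, 1), (1, 0), (1, -1), (0, -1)]
H-H contact: residue 0 @(0,0) - residue 5 @(0, -1)

Answer: 1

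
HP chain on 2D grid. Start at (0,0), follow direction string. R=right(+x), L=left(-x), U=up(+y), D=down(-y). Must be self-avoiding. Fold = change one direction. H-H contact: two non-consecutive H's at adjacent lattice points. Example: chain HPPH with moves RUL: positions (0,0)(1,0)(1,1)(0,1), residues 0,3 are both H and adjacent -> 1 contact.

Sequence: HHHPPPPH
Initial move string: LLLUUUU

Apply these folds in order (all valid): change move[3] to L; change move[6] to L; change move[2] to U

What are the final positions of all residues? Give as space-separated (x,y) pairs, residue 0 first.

Answer: (0,0) (-1,0) (-2,0) (-2,1) (-3,1) (-3,2) (-3,3) (-4,3)

Derivation:
Initial moves: LLLUUUU
Fold: move[3]->L => LLLLUUU (positions: [(0, 0), (-1, 0), (-2, 0), (-3, 0), (-4, 0), (-4, 1), (-4, 2), (-4, 3)])
Fold: move[6]->L => LLLLUUL (positions: [(0, 0), (-1, 0), (-2, 0), (-3, 0), (-4, 0), (-4, 1), (-4, 2), (-5, 2)])
Fold: move[2]->U => LLULUUL (positions: [(0, 0), (-1, 0), (-2, 0), (-2, 1), (-3, 1), (-3, 2), (-3, 3), (-4, 3)])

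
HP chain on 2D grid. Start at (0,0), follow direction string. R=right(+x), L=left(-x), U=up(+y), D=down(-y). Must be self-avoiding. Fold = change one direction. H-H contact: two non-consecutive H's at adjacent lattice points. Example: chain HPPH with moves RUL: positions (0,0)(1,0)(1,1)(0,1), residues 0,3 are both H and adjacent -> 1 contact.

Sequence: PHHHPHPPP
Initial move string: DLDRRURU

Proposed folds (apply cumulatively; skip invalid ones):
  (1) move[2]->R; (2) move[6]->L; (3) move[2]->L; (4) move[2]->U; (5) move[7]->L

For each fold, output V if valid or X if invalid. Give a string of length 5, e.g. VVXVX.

Answer: XXXXX

Derivation:
Initial: DLDRRURU -> [(0, 0), (0, -1), (-1, -1), (-1, -2), (0, -2), (1, -2), (1, -1), (2, -1), (2, 0)]
Fold 1: move[2]->R => DLRRRURU INVALID (collision), skipped
Fold 2: move[6]->L => DLDRRULU INVALID (collision), skipped
Fold 3: move[2]->L => DLLRRURU INVALID (collision), skipped
Fold 4: move[2]->U => DLURRURU INVALID (collision), skipped
Fold 5: move[7]->L => DLDRRURL INVALID (collision), skipped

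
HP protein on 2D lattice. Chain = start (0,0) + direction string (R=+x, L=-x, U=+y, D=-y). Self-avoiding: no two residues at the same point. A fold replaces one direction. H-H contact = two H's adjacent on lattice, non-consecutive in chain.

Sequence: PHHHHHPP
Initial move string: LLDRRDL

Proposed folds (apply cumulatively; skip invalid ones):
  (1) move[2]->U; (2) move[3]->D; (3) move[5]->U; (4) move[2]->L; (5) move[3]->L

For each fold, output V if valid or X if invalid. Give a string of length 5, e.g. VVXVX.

Answer: XVXVX

Derivation:
Initial: LLDRRDL -> [(0, 0), (-1, 0), (-2, 0), (-2, -1), (-1, -1), (0, -1), (0, -2), (-1, -2)]
Fold 1: move[2]->U => LLURRDL INVALID (collision), skipped
Fold 2: move[3]->D => LLDDRDL VALID
Fold 3: move[5]->U => LLDDRUL INVALID (collision), skipped
Fold 4: move[2]->L => LLLDRDL VALID
Fold 5: move[3]->L => LLLLRDL INVALID (collision), skipped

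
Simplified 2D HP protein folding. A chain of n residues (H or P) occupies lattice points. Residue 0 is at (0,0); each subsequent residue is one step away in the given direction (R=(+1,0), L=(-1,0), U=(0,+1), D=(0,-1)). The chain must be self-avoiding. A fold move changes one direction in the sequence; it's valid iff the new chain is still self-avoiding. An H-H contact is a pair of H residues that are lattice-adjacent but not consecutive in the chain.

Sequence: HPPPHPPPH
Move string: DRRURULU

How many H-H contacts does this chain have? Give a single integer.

Answer: 0

Derivation:
Positions: [(0, 0), (0, -1), (1, -1), (2, -1), (2, 0), (3, 0), (3, 1), (2, 1), (2, 2)]
No H-H contacts found.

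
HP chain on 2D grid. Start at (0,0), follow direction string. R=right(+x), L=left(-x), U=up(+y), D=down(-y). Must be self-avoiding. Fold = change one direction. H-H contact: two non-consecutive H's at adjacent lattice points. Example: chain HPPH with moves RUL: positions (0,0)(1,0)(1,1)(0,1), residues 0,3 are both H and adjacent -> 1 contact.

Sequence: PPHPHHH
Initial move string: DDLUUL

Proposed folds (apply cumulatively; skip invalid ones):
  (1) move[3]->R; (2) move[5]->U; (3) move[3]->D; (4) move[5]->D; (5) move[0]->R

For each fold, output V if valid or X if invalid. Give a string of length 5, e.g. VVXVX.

Answer: XVXXX

Derivation:
Initial: DDLUUL -> [(0, 0), (0, -1), (0, -2), (-1, -2), (-1, -1), (-1, 0), (-2, 0)]
Fold 1: move[3]->R => DDLRUL INVALID (collision), skipped
Fold 2: move[5]->U => DDLUUU VALID
Fold 3: move[3]->D => DDLDUU INVALID (collision), skipped
Fold 4: move[5]->D => DDLUUD INVALID (collision), skipped
Fold 5: move[0]->R => RDLUUU INVALID (collision), skipped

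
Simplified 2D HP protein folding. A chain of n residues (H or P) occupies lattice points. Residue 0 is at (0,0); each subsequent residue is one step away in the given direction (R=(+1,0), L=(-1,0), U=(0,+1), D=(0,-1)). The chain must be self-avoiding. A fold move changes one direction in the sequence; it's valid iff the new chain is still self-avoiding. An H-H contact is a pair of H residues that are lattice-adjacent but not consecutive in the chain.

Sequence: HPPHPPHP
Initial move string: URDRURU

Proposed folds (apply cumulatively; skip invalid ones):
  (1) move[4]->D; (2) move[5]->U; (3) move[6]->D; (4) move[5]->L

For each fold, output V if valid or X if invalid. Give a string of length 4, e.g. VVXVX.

Answer: VXVV

Derivation:
Initial: URDRURU -> [(0, 0), (0, 1), (1, 1), (1, 0), (2, 0), (2, 1), (3, 1), (3, 2)]
Fold 1: move[4]->D => URDRDRU VALID
Fold 2: move[5]->U => URDRDUU INVALID (collision), skipped
Fold 3: move[6]->D => URDRDRD VALID
Fold 4: move[5]->L => URDRDLD VALID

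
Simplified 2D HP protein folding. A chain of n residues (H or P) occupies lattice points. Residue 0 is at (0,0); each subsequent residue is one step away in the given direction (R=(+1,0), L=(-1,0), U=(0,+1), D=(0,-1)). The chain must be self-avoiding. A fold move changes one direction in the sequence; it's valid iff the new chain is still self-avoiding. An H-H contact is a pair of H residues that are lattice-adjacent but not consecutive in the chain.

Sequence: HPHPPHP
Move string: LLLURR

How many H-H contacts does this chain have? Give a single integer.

Answer: 1

Derivation:
Positions: [(0, 0), (-1, 0), (-2, 0), (-3, 0), (-3, 1), (-2, 1), (-1, 1)]
H-H contact: residue 2 @(-2,0) - residue 5 @(-2, 1)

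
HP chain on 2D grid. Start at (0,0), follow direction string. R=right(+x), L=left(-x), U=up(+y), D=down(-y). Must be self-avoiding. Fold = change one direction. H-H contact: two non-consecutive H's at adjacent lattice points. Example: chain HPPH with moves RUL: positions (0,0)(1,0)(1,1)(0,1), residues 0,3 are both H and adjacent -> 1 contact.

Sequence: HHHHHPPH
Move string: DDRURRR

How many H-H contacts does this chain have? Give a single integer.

Positions: [(0, 0), (0, -1), (0, -2), (1, -2), (1, -1), (2, -1), (3, -1), (4, -1)]
H-H contact: residue 1 @(0,-1) - residue 4 @(1, -1)

Answer: 1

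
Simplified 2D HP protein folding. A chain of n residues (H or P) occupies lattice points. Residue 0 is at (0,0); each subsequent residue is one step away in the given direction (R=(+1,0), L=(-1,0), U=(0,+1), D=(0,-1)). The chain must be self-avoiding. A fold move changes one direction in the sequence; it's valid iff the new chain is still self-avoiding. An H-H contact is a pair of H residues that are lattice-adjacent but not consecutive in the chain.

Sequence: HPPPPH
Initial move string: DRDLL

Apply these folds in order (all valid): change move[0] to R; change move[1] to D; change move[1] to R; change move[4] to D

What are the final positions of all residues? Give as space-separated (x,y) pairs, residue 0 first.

Initial moves: DRDLL
Fold: move[0]->R => RRDLL (positions: [(0, 0), (1, 0), (2, 0), (2, -1), (1, -1), (0, -1)])
Fold: move[1]->D => RDDLL (positions: [(0, 0), (1, 0), (1, -1), (1, -2), (0, -2), (-1, -2)])
Fold: move[1]->R => RRDLL (positions: [(0, 0), (1, 0), (2, 0), (2, -1), (1, -1), (0, -1)])
Fold: move[4]->D => RRDLD (positions: [(0, 0), (1, 0), (2, 0), (2, -1), (1, -1), (1, -2)])

Answer: (0,0) (1,0) (2,0) (2,-1) (1,-1) (1,-2)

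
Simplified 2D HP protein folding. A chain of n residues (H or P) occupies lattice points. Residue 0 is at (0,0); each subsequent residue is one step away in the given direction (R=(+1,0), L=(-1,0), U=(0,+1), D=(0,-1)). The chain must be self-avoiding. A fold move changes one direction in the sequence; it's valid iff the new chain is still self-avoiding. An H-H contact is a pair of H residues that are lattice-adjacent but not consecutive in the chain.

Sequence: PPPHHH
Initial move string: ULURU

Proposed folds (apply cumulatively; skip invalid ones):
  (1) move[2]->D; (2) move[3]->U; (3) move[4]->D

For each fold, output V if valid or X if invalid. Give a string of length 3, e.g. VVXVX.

Initial: ULURU -> [(0, 0), (0, 1), (-1, 1), (-1, 2), (0, 2), (0, 3)]
Fold 1: move[2]->D => ULDRU INVALID (collision), skipped
Fold 2: move[3]->U => ULUUU VALID
Fold 3: move[4]->D => ULUUD INVALID (collision), skipped

Answer: XVX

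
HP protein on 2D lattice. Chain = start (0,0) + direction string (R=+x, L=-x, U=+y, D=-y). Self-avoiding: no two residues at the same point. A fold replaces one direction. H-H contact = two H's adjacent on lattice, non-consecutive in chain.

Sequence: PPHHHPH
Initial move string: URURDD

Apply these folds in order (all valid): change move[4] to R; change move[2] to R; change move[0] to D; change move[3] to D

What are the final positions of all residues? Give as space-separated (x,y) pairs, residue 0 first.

Initial moves: URURDD
Fold: move[4]->R => URURRD (positions: [(0, 0), (0, 1), (1, 1), (1, 2), (2, 2), (3, 2), (3, 1)])
Fold: move[2]->R => URRRRD (positions: [(0, 0), (0, 1), (1, 1), (2, 1), (3, 1), (4, 1), (4, 0)])
Fold: move[0]->D => DRRRRD (positions: [(0, 0), (0, -1), (1, -1), (2, -1), (3, -1), (4, -1), (4, -2)])
Fold: move[3]->D => DRRDRD (positions: [(0, 0), (0, -1), (1, -1), (2, -1), (2, -2), (3, -2), (3, -3)])

Answer: (0,0) (0,-1) (1,-1) (2,-1) (2,-2) (3,-2) (3,-3)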